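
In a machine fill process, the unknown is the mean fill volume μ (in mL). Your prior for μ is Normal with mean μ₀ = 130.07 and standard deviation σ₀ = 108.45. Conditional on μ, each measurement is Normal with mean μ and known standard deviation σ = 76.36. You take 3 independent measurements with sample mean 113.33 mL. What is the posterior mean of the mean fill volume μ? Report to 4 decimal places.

For Normal data with known variance σ², a Normal(μ₀, σ₀²) prior on μ is conjugate. Posterior precision = 1/σ₀² + n/σ²; posterior mean is the precision-weighted average of μ₀ and x̄.
n·x̄ = 3·113.33 = 339.99.
σ₀² = 108.45² = 11761.4025, σ² = 76.36² = 5830.8496; σ² + n·σ₀² = 5830.8496 + 3·11761.4025 = 41115.0571.
Posterior mean = (μ₀/σ₀² + n·x̄/σ²)/(1/σ₀² + n/σ²) = (σ²·μ₀ + σ₀²·n·x̄)/(σ² + n·σ₀²) = (5830.8496·130.07 + 11761.4025·339.99)/41115.0571 = 4757177.843447/41115.0571 = 115.7040.

115.7040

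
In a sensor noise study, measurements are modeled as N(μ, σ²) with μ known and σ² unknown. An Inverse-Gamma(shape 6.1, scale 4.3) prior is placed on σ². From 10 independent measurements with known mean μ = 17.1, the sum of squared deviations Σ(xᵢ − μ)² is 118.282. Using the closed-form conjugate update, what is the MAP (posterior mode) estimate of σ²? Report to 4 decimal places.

With known mean μ and an Inverse-Gamma(α, β) prior on σ², the Normal likelihood is conjugate: posterior is Inv-Gamma(α + n/2, β + Σ(xᵢ−μ)²/2).
Posterior: Inv-Gamma(6.1 + 10/2, 4.3 + 118.282/2) = Inv-Gamma(11.10, 63.4410).
Mode = β/(α+1) = 63.4410/12.10 = 5.2431.

5.2431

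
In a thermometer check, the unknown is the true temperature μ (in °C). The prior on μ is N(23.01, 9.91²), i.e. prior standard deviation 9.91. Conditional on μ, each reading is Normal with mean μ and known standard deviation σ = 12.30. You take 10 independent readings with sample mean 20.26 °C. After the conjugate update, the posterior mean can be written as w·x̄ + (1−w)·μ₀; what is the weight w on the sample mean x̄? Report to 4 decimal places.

0.8665

For Normal data with known variance σ², a Normal(μ₀, σ₀²) prior on μ is conjugate. Posterior precision = 1/σ₀² + n/σ²; posterior mean is the precision-weighted average of μ₀ and x̄.
σ₀² = 9.91² = 98.2081, σ² = 12.30² = 151.29. Prior precision 1/σ₀² = 1/98.2081; data precision n/σ² = 10/151.29.
w = (n/σ²)/(1/σ₀² + n/σ²) = n·σ₀²/(σ² + n·σ₀²) = 10·98.2081/(151.29 + 10·98.2081) = 982.081/1133.371 = 0.8665.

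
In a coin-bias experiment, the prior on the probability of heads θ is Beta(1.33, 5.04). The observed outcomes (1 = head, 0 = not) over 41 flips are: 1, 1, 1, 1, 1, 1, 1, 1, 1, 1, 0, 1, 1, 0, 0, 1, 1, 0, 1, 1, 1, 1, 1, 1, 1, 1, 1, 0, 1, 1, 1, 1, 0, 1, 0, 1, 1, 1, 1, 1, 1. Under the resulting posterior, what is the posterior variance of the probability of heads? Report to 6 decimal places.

The Beta prior is conjugate to a Binomial/Bernoulli likelihood; the update adds successes to α and failures to β.
Posterior: Beta(α+k, β+n−k) = Beta(1.33+34, 5.04+7) = Beta(35.33, 12.04).
Var = αβ/((α+β)²(α+β+1)) = 35.33·12.04/(47.37²·48.37) = 0.003919.

0.003919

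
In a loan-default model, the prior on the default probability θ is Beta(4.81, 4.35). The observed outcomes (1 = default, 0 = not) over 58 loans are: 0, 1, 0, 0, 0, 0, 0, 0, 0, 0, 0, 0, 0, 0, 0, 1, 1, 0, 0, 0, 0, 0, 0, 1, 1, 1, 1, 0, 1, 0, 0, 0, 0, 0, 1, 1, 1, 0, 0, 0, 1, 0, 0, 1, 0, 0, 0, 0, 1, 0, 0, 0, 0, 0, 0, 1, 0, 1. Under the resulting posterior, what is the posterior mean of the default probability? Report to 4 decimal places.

The Beta prior is conjugate to a Binomial/Bernoulli likelihood; the update adds successes to α and failures to β.
Posterior: Beta(α+k, β+n−k) = Beta(4.81+16, 4.35+42) = Beta(20.81, 46.35).
Posterior mean = α/(α+β) = 20.81/67.16 = 0.3099.

0.3099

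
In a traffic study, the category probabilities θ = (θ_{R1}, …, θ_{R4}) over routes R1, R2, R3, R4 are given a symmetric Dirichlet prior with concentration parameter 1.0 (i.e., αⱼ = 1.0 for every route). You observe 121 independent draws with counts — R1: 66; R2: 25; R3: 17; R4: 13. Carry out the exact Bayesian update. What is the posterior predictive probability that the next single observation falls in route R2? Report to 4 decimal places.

The Dirichlet prior is conjugate to the Multinomial likelihood: each posterior αⱼ = prior αⱼ + observed count nⱼ.
Posterior concentration: (67.0, 26.0, 18.0, 14.0), total = 125.0.
P(next = R2 | data) = α_{R2}/Σα = 0.2080.

0.2080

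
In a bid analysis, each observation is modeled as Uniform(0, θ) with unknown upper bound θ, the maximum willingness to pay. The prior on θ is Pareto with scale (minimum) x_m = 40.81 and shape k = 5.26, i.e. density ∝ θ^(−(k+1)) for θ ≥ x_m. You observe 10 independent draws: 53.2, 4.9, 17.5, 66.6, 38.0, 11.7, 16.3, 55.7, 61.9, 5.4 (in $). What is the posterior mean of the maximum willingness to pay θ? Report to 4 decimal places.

A Pareto(scale x_m, shape k) prior on the upper bound θ of Uniform(0, θ) is conjugate: posterior is Pareto(max(x_m, max xᵢ), k + n).
Sample maximum = 66.6; prior scale x_m = 40.81 → posterior scale = max = 66.60.
Posterior shape = 5.26 + 10 = 15.26.
E[θ|data] = k·x_m/(k−1) = 15.26·66.60/14.26 = 71.2704.

71.2704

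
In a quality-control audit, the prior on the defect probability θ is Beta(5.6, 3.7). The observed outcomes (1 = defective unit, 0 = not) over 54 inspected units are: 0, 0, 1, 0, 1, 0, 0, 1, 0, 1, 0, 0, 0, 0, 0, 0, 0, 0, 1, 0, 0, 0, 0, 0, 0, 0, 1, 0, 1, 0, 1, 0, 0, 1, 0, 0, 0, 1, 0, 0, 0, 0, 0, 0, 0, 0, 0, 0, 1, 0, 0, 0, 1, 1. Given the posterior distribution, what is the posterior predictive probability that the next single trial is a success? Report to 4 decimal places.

The Beta prior is conjugate to a Binomial/Bernoulli likelihood; the update adds successes to α and failures to β.
Posterior: Beta(α+k, β+n−k) = Beta(5.6+13, 3.7+41) = Beta(18.6, 44.7).
For a single future Bernoulli trial, P(success | data) = α/(α+β) = 0.2938.

0.2938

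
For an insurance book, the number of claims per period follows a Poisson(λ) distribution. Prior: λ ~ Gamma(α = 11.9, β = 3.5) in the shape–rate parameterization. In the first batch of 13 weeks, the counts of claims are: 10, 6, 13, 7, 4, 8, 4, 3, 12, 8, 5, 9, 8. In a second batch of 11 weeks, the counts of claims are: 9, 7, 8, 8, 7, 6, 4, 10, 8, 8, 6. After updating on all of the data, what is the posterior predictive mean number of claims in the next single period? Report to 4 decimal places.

6.9055

With a Gamma(shape α, rate β) prior, the Poisson likelihood is conjugate: the posterior is Gamma(α + ΣXᵢ, β + n).
Batch 1: sum of counts S = 97 over n = 13 weeks.
After batch 1: Gamma(α+S, β+n) = Gamma(11.9+97, 3.5+13) = Gamma(108.9, 16.5).
Batch 2: sum of counts S = 81 over n = 11 weeks.
After batch 2: Gamma(α+S, β+n) = Gamma(108.9+81, 16.5+11) = Gamma(189.9, 27.5).
The predictive distribution for one future period is NegBinom with mean α/β = 6.9055.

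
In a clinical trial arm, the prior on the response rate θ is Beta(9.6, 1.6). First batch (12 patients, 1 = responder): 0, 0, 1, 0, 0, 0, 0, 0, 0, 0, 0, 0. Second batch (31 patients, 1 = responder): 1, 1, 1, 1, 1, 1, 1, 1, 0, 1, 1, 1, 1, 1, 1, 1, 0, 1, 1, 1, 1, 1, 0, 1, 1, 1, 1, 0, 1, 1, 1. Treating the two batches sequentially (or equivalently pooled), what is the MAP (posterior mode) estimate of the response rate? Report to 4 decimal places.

The Beta prior is conjugate to a Binomial/Bernoulli likelihood; the update adds successes to α and failures to β.
After batch 1: Beta(9.6+1, 1.6+11) = Beta(10.6, 12.6).
After batch 2: Beta(10.6+27, 12.6+4) = Beta(37.6, 16.6).
Mode of Beta(a,b) for a,b>1 is (a−1)/(a+b−2) = 36.6/52.2 = 0.7011.

0.7011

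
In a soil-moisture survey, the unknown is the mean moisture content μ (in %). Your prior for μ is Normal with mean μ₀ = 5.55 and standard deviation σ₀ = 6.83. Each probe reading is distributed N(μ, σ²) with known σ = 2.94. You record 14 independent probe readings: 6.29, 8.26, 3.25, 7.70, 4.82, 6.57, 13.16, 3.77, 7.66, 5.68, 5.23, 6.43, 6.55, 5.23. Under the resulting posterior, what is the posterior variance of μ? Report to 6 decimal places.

0.609335

For Normal data with known variance σ², a Normal(μ₀, σ₀²) prior on μ is conjugate. Posterior precision = 1/σ₀² + n/σ²; posterior mean is the precision-weighted average of μ₀ and x̄.
σ₀² = 6.83² = 46.6489, σ² = 2.94² = 8.6436; σ² + n·σ₀² = 8.6436 + 14·46.6489 = 661.7282.
Posterior precision = 1/σ₀² + n/σ² = 1/46.6489 + 14/8.6436 = (σ² + n·σ₀²)/(σ₀²σ²) = 661.7282/(46.6489·8.6436); posterior variance σₙ² = σ₀²σ²/(σ² + n·σ₀²) = 46.6489·8.6436/661.7282 = 0.609335.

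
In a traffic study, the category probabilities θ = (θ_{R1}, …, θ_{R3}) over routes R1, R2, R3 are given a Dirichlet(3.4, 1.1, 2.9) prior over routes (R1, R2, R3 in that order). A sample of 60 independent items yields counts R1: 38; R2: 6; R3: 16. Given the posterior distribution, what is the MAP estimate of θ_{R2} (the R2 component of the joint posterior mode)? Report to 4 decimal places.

The Dirichlet prior is conjugate to the Multinomial likelihood: each posterior αⱼ = prior αⱼ + observed count nⱼ.
Posterior concentration: (41.4, 7.1, 18.9), total = 67.4.
Joint mode component: (α_{R2}−1)/(Σα−K) = 6.1/64.4 = 0.0947.

0.0947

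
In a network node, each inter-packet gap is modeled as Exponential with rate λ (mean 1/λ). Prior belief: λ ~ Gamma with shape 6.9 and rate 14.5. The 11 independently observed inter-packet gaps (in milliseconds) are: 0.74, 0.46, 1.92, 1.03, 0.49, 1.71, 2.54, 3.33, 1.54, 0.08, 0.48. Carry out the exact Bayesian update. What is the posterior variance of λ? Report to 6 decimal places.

With a Gamma(shape α, rate β) prior on the exponential rate λ, the posterior after n observations with total T = Σxᵢ is Gamma(α+n, β+T).
Sum of observations T = 14.32 milliseconds; n = 11.
Posterior: Gamma(6.9+11, 14.5+14.32) = Gamma(17.9, 28.82).
Var = α/β² = 0.021551.

0.021551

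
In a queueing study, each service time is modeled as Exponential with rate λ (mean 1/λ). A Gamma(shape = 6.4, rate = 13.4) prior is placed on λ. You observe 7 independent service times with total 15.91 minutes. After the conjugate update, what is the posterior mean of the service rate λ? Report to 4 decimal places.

With a Gamma(shape α, rate β) prior on the exponential rate λ, the posterior after n observations with total T = Σxᵢ is Gamma(α+n, β+T).
Posterior: Gamma(6.4+7, 13.4+15.91) = Gamma(13.4, 29.31).
Posterior mean of λ = α/β = 13.4/29.31 = 0.4572.

0.4572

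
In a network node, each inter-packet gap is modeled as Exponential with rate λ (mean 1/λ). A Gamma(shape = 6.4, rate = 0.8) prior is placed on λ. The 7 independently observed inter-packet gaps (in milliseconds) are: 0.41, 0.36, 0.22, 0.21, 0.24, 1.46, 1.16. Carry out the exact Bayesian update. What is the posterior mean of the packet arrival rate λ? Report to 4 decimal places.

With a Gamma(shape α, rate β) prior on the exponential rate λ, the posterior after n observations with total T = Σxᵢ is Gamma(α+n, β+T).
Sum of observations T = 4.06 milliseconds; n = 7.
Posterior: Gamma(6.4+7, 0.8+4.06) = Gamma(13.4, 4.86).
Posterior mean of λ = α/β = 13.4/4.86 = 2.7572.

2.7572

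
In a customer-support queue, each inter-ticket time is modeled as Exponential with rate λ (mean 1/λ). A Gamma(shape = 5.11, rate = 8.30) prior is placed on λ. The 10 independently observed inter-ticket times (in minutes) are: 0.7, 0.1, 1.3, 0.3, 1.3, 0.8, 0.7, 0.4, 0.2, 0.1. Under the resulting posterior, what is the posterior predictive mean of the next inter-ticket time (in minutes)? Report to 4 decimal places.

With a Gamma(shape α, rate β) prior on the exponential rate λ, the posterior after n observations with total T = Σxᵢ is Gamma(α+n, β+T).
Sum of observations T = 5.9 minutes; n = 10.
Posterior: Gamma(5.11+10, 8.30+5.9) = Gamma(15.11, 14.20).
The predictive distribution for the next observation is Lomax; its mean is β/(α−1) = 14.20/14.11 = 1.0064.

1.0064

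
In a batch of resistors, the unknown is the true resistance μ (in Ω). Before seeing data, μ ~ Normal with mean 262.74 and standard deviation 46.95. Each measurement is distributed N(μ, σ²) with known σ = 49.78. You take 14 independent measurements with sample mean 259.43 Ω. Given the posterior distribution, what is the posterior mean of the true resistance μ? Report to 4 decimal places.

259.6760

For Normal data with known variance σ², a Normal(μ₀, σ₀²) prior on μ is conjugate. Posterior precision = 1/σ₀² + n/σ²; posterior mean is the precision-weighted average of μ₀ and x̄.
n·x̄ = 14·259.43 = 3632.02.
σ₀² = 46.95² = 2204.3025, σ² = 49.78² = 2478.0484; σ² + n·σ₀² = 2478.0484 + 14·2204.3025 = 33338.2834.
Posterior mean = (μ₀/σ₀² + n·x̄/σ²)/(1/σ₀² + n/σ²) = (σ²·μ₀ + σ₀²·n·x̄)/(σ² + n·σ₀²) = (2478.0484·262.74 + 2204.3025·3632.02)/33338.2834 = 8657153.202666/33338.2834 = 259.6760.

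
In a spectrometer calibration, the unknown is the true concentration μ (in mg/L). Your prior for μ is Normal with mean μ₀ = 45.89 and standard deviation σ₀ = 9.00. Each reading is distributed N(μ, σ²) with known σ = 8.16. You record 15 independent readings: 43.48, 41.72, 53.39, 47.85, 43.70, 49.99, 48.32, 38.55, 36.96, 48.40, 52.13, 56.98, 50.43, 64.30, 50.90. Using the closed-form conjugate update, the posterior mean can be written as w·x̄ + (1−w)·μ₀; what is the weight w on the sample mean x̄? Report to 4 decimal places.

For Normal data with known variance σ², a Normal(μ₀, σ₀²) prior on μ is conjugate. Posterior precision = 1/σ₀² + n/σ²; posterior mean is the precision-weighted average of μ₀ and x̄.
σ₀² = 9.00² = 81, σ² = 8.16² = 66.5856. Prior precision 1/σ₀² = 1/81; data precision n/σ² = 15/66.5856.
w = (n/σ²)/(1/σ₀² + n/σ²) = n·σ₀²/(σ² + n·σ₀²) = 15·81/(66.5856 + 15·81) = 1215/1281.5856 = 0.9480.

0.9480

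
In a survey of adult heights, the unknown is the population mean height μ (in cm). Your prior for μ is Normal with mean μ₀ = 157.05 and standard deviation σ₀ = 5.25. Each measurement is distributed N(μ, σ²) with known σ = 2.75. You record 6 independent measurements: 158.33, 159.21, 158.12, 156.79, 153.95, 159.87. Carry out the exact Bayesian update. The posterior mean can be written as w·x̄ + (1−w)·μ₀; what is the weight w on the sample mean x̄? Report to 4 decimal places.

0.9563

For Normal data with known variance σ², a Normal(μ₀, σ₀²) prior on μ is conjugate. Posterior precision = 1/σ₀² + n/σ²; posterior mean is the precision-weighted average of μ₀ and x̄.
σ₀² = 5.25² = 27.5625, σ² = 2.75² = 7.5625. Prior precision 1/σ₀² = 1/27.5625; data precision n/σ² = 6/7.5625.
w = (n/σ²)/(1/σ₀² + n/σ²) = n·σ₀²/(σ² + n·σ₀²) = 6·27.5625/(7.5625 + 6·27.5625) = 165.375/172.9375 = 0.9563.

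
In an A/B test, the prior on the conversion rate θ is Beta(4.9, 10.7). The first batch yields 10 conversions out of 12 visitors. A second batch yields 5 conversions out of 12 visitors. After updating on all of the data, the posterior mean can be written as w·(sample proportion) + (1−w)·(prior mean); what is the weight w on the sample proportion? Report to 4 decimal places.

0.6061

The Beta prior is conjugate to a Binomial/Bernoulli likelihood; the update adds successes to α and failures to β.
Total number of visitors: n = 12 + 12 = 24.
Posterior mean = (α₀+k)/(α₀+β₀+n) = [n/(α₀+β₀+n)]·(k/n) + [(α₀+β₀)/(α₀+β₀+n)]·α₀/(α₀+β₀), so only n and the prior enter the weight.
The weight on the data is w = n/(α₀+β₀+n) = 24/(4.9+10.7+24) = 24/39.6 = 0.6061.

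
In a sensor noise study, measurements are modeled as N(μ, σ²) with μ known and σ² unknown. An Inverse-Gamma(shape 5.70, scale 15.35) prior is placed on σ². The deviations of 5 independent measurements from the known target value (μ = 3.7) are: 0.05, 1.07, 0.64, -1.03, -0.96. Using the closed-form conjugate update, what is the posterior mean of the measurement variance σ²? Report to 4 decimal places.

With known mean μ and an Inverse-Gamma(α, β) prior on σ², the Normal likelihood is conjugate: posterior is Inv-Gamma(α + n/2, β + Σ(xᵢ−μ)²/2).
Σ(xᵢ−μ)² = (0.05)² + (1.07)² + (0.64)² + (-1.03)² + (-0.96)² = 3.5395.
Posterior: Inv-Gamma(5.70 + 5/2, 15.35 + 3.5395/2) = Inv-Gamma(8.20, 17.11975).
E[σ²|data] = β/(α−1) = 17.11975/7.20 = 2.3777.

2.3777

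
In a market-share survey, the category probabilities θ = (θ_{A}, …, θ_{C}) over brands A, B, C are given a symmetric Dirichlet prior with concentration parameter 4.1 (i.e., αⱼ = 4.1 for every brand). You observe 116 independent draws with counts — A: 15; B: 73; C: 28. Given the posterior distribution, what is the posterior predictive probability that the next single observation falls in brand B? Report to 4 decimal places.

The Dirichlet prior is conjugate to the Multinomial likelihood: each posterior αⱼ = prior αⱼ + observed count nⱼ.
Posterior concentration: (19.1, 77.1, 32.1), total = 128.3.
P(next = B | data) = α_{B}/Σα = 0.6009.

0.6009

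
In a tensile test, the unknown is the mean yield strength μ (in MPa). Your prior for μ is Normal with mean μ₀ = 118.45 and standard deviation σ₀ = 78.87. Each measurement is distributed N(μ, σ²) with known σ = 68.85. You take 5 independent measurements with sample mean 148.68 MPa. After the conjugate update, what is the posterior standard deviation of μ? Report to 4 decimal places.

28.6824

For Normal data with known variance σ², a Normal(μ₀, σ₀²) prior on μ is conjugate. Posterior precision = 1/σ₀² + n/σ²; posterior mean is the precision-weighted average of μ₀ and x̄.
σ₀² = 78.87² = 6220.4769, σ² = 68.85² = 4740.3225; σ² + n·σ₀² = 4740.3225 + 5·6220.4769 = 35842.707.
Posterior precision = 1/σ₀² + n/σ² = 1/6220.4769 + 5/4740.3225 = (σ² + n·σ₀²)/(σ₀²σ²) = 35842.707/(6220.4769·4740.3225); posterior variance σₙ² = σ₀²σ²/(σ² + n·σ₀²) = 6220.4769·4740.3225/35842.707 = 822.679677.
Posterior SD = √σₙ² = √(6220.4769·4740.3225/35842.707) = 28.6824.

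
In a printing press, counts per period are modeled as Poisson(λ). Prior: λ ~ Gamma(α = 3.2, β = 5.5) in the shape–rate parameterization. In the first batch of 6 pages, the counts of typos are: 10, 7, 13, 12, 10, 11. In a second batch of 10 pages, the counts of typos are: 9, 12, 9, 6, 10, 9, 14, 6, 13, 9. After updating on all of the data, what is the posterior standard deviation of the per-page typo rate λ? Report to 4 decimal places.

With a Gamma(shape α, rate β) prior, the Poisson likelihood is conjugate: the posterior is Gamma(α + ΣXᵢ, β + n).
Batch 1: sum of counts S = 63 over n = 6 pages.
After batch 1: Gamma(α+S, β+n) = Gamma(3.2+63, 5.5+6) = Gamma(66.2, 11.5).
Batch 2: sum of counts S = 97 over n = 10 pages.
After batch 2: Gamma(α+S, β+n) = Gamma(66.2+97, 11.5+10) = Gamma(163.2, 21.5).
SD = √α/β = √163.2/21.5 = 0.5942.

0.5942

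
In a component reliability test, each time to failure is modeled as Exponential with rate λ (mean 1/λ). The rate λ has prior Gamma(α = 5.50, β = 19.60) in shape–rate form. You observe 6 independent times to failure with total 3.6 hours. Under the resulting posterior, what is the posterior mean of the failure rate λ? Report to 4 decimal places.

With a Gamma(shape α, rate β) prior on the exponential rate λ, the posterior after n observations with total T = Σxᵢ is Gamma(α+n, β+T).
Posterior: Gamma(5.50+6, 19.60+3.6) = Gamma(11.50, 23.20).
Posterior mean of λ = α/β = 11.50/23.20 = 0.4957.

0.4957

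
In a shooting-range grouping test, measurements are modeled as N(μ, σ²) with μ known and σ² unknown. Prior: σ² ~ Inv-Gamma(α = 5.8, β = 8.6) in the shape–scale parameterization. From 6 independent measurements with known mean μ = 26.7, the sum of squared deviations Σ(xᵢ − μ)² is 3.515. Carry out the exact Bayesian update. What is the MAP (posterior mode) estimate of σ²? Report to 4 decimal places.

With known mean μ and an Inverse-Gamma(α, β) prior on σ², the Normal likelihood is conjugate: posterior is Inv-Gamma(α + n/2, β + Σ(xᵢ−μ)²/2).
Posterior: Inv-Gamma(5.8 + 6/2, 8.6 + 3.515/2) = Inv-Gamma(8.80, 10.3575).
Mode = β/(α+1) = 10.3575/9.80 = 1.0569.

1.0569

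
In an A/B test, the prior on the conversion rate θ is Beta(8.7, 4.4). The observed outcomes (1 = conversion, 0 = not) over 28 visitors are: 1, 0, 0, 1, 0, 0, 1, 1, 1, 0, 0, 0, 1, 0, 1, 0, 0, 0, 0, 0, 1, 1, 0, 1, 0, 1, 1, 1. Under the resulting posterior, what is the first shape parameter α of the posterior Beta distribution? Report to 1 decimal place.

The Beta prior is conjugate to a Binomial/Bernoulli likelihood; the update adds successes to α and failures to β.
Posterior: Beta(α+k, β+n−k) = Beta(8.7+13, 4.4+15) = Beta(21.7, 19.4).
Posterior α = 21.7.

21.7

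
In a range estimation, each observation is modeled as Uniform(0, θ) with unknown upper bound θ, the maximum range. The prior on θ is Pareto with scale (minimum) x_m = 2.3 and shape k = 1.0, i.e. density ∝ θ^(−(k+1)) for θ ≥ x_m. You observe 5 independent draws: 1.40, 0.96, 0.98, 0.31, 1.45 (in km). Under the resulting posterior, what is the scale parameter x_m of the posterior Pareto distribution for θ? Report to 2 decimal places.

2.30

A Pareto(scale x_m, shape k) prior on the upper bound θ of Uniform(0, θ) is conjugate: posterior is Pareto(max(x_m, max xᵢ), k + n).
Sample maximum = 1.45; prior scale x_m = 2.3 → posterior scale = max = 2.30.
Posterior shape = 1.0 + 5 = 6.0.
Posterior scale x_m = 2.30.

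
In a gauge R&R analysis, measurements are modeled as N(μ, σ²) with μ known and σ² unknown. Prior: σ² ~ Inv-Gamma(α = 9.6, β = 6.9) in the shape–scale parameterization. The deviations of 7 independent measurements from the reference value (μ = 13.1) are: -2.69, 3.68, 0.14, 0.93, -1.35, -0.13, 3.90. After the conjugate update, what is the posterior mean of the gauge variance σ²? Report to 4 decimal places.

With known mean μ and an Inverse-Gamma(α, β) prior on σ², the Normal likelihood is conjugate: posterior is Inv-Gamma(α + n/2, β + Σ(xᵢ−μ)²/2).
Σ(xᵢ−μ)² = (-2.69)² + (3.68)² + (0.14)² + (0.93)² + (-1.35)² + (-0.13)² + (3.90)² = 38.7124.
Posterior: Inv-Gamma(9.6 + 7/2, 6.9 + 38.7124/2) = Inv-Gamma(13.10, 26.25620).
E[σ²|data] = β/(α−1) = 26.25620/12.10 = 2.1699.

2.1699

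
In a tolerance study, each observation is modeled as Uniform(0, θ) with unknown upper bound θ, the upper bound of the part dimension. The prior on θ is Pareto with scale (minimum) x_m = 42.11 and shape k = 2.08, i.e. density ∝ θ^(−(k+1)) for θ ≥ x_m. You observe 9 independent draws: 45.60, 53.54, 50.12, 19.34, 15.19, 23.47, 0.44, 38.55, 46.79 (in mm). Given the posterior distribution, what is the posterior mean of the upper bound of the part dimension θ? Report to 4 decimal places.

A Pareto(scale x_m, shape k) prior on the upper bound θ of Uniform(0, θ) is conjugate: posterior is Pareto(max(x_m, max xᵢ), k + n).
Sample maximum = 53.54; prior scale x_m = 42.11 → posterior scale = max = 53.54.
Posterior shape = 2.08 + 9 = 11.08.
E[θ|data] = k·x_m/(k−1) = 11.08·53.54/10.08 = 58.8515.

58.8515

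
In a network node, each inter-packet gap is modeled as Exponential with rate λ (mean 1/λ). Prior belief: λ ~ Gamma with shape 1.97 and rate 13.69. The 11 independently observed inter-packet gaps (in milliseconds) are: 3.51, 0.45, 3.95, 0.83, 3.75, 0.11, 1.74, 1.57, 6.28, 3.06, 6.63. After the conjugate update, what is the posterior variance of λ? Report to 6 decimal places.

With a Gamma(shape α, rate β) prior on the exponential rate λ, the posterior after n observations with total T = Σxᵢ is Gamma(α+n, β+T).
Sum of observations T = 31.88 milliseconds; n = 11.
Posterior: Gamma(1.97+11, 13.69+31.88) = Gamma(12.97, 45.57).
Var = α/β² = 0.006246.

0.006246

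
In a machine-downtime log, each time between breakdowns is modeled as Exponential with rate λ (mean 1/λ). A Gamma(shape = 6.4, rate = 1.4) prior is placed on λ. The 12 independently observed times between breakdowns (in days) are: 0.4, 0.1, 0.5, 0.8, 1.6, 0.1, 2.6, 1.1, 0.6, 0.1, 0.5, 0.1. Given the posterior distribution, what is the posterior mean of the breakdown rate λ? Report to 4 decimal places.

With a Gamma(shape α, rate β) prior on the exponential rate λ, the posterior after n observations with total T = Σxᵢ is Gamma(α+n, β+T).
Sum of observations T = 8.5 days; n = 12.
Posterior: Gamma(6.4+12, 1.4+8.5) = Gamma(18.4, 9.9).
Posterior mean of λ = α/β = 18.4/9.9 = 1.8586.

1.8586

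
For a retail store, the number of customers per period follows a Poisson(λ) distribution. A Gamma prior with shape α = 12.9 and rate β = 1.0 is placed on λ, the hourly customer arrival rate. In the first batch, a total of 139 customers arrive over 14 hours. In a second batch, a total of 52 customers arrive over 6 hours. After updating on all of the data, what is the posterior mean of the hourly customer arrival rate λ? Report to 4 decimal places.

With a Gamma(shape α, rate β) prior, the Poisson likelihood is conjugate: the posterior is Gamma(α + ΣXᵢ, β + n).
After batch 1: Gamma(α+S, β+n) = Gamma(12.9+139, 1.0+14) = Gamma(151.9, 15.0).
After batch 2: Gamma(α+S, β+n) = Gamma(151.9+52, 15.0+6) = Gamma(203.9, 21.0).
Posterior mean = α/β = 203.9/21.0 = 9.7095.

9.7095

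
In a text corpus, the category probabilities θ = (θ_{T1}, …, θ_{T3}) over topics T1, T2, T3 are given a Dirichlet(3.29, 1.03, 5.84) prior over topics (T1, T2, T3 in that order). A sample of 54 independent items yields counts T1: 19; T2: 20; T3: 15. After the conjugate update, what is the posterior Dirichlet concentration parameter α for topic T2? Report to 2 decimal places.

21.03

The Dirichlet prior is conjugate to the Multinomial likelihood: each posterior αⱼ = prior αⱼ + observed count nⱼ.
Posterior concentration: (22.29, 21.03, 20.84), total = 64.16.
α_{T2} = 1.03 + 20 = 21.03.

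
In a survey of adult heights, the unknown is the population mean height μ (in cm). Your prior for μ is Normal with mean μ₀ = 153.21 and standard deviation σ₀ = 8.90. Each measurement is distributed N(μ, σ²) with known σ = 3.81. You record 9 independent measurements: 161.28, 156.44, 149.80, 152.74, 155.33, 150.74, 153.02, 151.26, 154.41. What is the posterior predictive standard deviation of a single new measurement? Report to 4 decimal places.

4.0121

For Normal data with known variance σ², a Normal(μ₀, σ₀²) prior on μ is conjugate. Posterior precision = 1/σ₀² + n/σ²; posterior mean is the precision-weighted average of μ₀ and x̄.
σ₀² = 8.90² = 79.21, σ² = 3.81² = 14.5161; σ² + n·σ₀² = 14.5161 + 9·79.21 = 727.4061.
Posterior precision = 1/σ₀² + n/σ² = 1/79.21 + 9/14.5161 = (σ² + n·σ₀²)/(σ₀²σ²) = 727.4061/(79.21·14.5161); posterior variance σₙ² = σ₀²σ²/(σ² + n·σ₀²) = 79.21·14.5161/727.4061 = 1.580713.
Predictive variance for one new observation = σₙ² + σ² = 79.21·14.5161/727.4061 + 14.5161 = σ²·(σ₀² + 727.4061)/727.4061 = 14.5161·806.6161/727.4061 = 16.096813; SD = √(14.5161·806.6161/727.4061) = 4.0121.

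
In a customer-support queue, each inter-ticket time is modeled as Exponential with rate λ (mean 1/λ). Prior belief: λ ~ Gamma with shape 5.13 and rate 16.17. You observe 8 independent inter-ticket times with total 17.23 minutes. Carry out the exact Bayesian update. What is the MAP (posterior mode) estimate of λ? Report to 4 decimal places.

With a Gamma(shape α, rate β) prior on the exponential rate λ, the posterior after n observations with total T = Σxᵢ is Gamma(α+n, β+T).
Posterior: Gamma(5.13+8, 16.17+17.23) = Gamma(13.13, 33.40).
Mode = (α−1)/β = 0.3632.

0.3632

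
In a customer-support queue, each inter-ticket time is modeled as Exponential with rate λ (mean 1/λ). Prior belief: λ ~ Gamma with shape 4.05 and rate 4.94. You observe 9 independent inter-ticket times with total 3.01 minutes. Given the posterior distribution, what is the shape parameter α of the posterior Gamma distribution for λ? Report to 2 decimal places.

With a Gamma(shape α, rate β) prior on the exponential rate λ, the posterior after n observations with total T = Σxᵢ is Gamma(α+n, β+T).
Posterior: Gamma(4.05+9, 4.94+3.01) = Gamma(13.05, 7.95).
Posterior α = 13.05.

13.05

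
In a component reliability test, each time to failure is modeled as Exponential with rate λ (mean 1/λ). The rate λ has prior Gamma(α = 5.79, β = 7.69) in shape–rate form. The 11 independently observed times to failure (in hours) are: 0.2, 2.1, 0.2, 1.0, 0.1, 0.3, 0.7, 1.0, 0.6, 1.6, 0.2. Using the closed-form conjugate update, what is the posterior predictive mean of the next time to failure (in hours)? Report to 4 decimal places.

0.9937

With a Gamma(shape α, rate β) prior on the exponential rate λ, the posterior after n observations with total T = Σxᵢ is Gamma(α+n, β+T).
Sum of observations T = 8.0 hours; n = 11.
Posterior: Gamma(5.79+11, 7.69+8.0) = Gamma(16.79, 15.69).
The predictive distribution for the next observation is Lomax; its mean is β/(α−1) = 15.69/15.79 = 0.9937.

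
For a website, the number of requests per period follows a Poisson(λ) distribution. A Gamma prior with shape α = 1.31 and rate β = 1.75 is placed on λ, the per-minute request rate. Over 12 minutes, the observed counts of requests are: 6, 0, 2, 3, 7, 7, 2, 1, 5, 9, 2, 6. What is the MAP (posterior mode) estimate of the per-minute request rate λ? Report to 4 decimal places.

With a Gamma(shape α, rate β) prior, the Poisson likelihood is conjugate: the posterior is Gamma(α + ΣXᵢ, β + n).
Sum of counts S = 50 over n = 12 minutes.
Posterior: Gamma(α+S, β+n) = Gamma(1.31+50, 1.75+12) = Gamma(51.31, 13.75).
Mode of Gamma(α,β) for α≥1 is (α−1)/β = 50.31/13.75 = 3.6589.

3.6589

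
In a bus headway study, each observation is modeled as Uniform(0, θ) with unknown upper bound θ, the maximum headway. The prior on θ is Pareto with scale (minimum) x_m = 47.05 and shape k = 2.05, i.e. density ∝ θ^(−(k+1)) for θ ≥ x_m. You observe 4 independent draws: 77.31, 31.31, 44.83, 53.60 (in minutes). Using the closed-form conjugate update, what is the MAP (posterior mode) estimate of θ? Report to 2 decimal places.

A Pareto(scale x_m, shape k) prior on the upper bound θ of Uniform(0, θ) is conjugate: posterior is Pareto(max(x_m, max xᵢ), k + n).
Sample maximum = 77.31; prior scale x_m = 47.05 → posterior scale = max = 77.31.
Posterior shape = 2.05 + 4 = 6.05.
The Pareto density is decreasing on [x_m, ∞), so the mode is x_m = 77.31.

77.31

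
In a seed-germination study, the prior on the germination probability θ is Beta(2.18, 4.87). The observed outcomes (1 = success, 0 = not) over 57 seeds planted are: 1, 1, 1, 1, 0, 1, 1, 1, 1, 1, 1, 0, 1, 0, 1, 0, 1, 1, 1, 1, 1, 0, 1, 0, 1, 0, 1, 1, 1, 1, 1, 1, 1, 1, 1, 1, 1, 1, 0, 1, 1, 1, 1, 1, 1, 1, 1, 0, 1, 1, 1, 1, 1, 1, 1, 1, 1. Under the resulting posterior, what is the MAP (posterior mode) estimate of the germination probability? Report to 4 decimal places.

The Beta prior is conjugate to a Binomial/Bernoulli likelihood; the update adds successes to α and failures to β.
Posterior: Beta(α+k, β+n−k) = Beta(2.18+48, 4.87+9) = Beta(50.18, 13.87).
Mode of Beta(a,b) for a,b>1 is (a−1)/(a+b−2) = 49.18/62.05 = 0.7926.

0.7926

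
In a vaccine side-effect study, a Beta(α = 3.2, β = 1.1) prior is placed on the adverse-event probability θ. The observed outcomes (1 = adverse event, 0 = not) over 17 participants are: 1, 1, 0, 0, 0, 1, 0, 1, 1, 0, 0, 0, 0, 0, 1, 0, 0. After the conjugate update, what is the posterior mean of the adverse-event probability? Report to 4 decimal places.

0.4319

The Beta prior is conjugate to a Binomial/Bernoulli likelihood; the update adds successes to α and failures to β.
Posterior: Beta(α+k, β+n−k) = Beta(3.2+6, 1.1+11) = Beta(9.2, 12.1).
Posterior mean = α/(α+β) = 9.2/21.3 = 0.4319.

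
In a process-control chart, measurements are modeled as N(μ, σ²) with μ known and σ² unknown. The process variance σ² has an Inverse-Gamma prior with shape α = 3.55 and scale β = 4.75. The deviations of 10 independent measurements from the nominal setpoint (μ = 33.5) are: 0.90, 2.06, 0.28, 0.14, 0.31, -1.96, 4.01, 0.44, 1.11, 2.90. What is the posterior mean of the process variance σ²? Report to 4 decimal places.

2.9474

With known mean μ and an Inverse-Gamma(α, β) prior on σ², the Normal likelihood is conjugate: posterior is Inv-Gamma(α + n/2, β + Σ(xᵢ−μ)²/2).
Σ(xᵢ−μ)² = (0.90)² + (2.06)² + (0.28)² + (0.14)² + (0.31)² + (-1.96)² + (4.01)² + (0.44)² + (1.11)² + (2.90)² = 35.0051.
Posterior: Inv-Gamma(3.55 + 10/2, 4.75 + 35.0051/2) = Inv-Gamma(8.55, 22.25255).
E[σ²|data] = β/(α−1) = 22.25255/7.55 = 2.9474.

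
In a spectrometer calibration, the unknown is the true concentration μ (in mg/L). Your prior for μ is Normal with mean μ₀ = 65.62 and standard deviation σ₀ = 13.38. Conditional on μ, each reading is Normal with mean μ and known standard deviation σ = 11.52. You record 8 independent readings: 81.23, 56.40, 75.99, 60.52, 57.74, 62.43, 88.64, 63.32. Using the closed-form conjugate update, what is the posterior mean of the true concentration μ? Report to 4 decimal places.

68.0579

For Normal data with known variance σ², a Normal(μ₀, σ₀²) prior on μ is conjugate. Posterior precision = 1/σ₀² + n/σ²; posterior mean is the precision-weighted average of μ₀ and x̄.
Σxᵢ = 81.23 + 56.40 + 75.99 + 60.52 + 57.74 + 62.43 + 88.64 + 63.32 = 546.27, so n·x̄ = 546.27.
σ₀² = 13.38² = 179.0244, σ² = 11.52² = 132.7104; σ² + n·σ₀² = 132.7104 + 8·179.0244 = 1564.9056.
Posterior mean = (μ₀/σ₀² + n·x̄/σ²)/(1/σ₀² + n/σ²) = (σ²·μ₀ + σ₀²·n·x̄)/(σ² + n·σ₀²) = (132.7104·65.62 + 179.0244·546.27)/1564.9056 = 106504.115436/1564.9056 = 68.0579.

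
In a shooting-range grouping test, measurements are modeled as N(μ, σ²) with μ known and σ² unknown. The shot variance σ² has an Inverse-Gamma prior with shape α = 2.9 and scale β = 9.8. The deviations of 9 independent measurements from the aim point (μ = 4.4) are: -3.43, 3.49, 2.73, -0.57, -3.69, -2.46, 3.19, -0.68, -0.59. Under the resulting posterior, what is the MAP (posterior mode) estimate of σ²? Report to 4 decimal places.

With known mean μ and an Inverse-Gamma(α, β) prior on σ², the Normal likelihood is conjugate: posterior is Inv-Gamma(α + n/2, β + Σ(xᵢ−μ)²/2).
Σ(xᵢ−μ)² = (-3.43)² + (3.49)² + (2.73)² + (-0.57)² + (-3.69)² + (-2.46)² + (3.19)² + (-0.68)² + (-0.59)² = 62.3771.
Posterior: Inv-Gamma(2.9 + 9/2, 9.8 + 62.3771/2) = Inv-Gamma(7.40, 40.98855).
Mode = β/(α+1) = 40.98855/8.40 = 4.8796.

4.8796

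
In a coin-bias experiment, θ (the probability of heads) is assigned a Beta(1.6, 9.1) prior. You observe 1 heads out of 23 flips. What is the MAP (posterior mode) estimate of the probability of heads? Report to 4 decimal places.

0.0505

The Beta prior is conjugate to a Binomial/Bernoulli likelihood; the update adds successes to α and failures to β.
Posterior: Beta(α+k, β+n−k) = Beta(1.6+1, 9.1+22) = Beta(2.6, 31.1).
Mode of Beta(a,b) for a,b>1 is (a−1)/(a+b−2) = 1.6/31.7 = 0.0505.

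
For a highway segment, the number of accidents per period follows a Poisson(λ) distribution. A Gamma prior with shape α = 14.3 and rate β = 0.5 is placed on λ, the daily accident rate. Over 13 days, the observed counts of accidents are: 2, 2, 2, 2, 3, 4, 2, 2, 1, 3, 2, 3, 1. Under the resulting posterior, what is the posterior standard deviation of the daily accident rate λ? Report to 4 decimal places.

With a Gamma(shape α, rate β) prior, the Poisson likelihood is conjugate: the posterior is Gamma(α + ΣXᵢ, β + n).
Sum of counts S = 29 over n = 13 days.
Posterior: Gamma(α+S, β+n) = Gamma(14.3+29, 0.5+13) = Gamma(43.3, 13.5).
SD = √α/β = √43.3/13.5 = 0.4874.

0.4874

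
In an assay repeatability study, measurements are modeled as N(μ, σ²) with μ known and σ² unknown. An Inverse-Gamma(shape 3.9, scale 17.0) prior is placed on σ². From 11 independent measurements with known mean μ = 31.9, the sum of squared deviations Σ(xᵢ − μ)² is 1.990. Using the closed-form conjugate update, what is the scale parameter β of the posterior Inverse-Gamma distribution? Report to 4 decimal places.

17.9950

With known mean μ and an Inverse-Gamma(α, β) prior on σ², the Normal likelihood is conjugate: posterior is Inv-Gamma(α + n/2, β + Σ(xᵢ−μ)²/2).
Posterior: Inv-Gamma(3.9 + 11/2, 17.0 + 1.990/2) = Inv-Gamma(9.40, 17.9950).
Posterior β = 17.9950.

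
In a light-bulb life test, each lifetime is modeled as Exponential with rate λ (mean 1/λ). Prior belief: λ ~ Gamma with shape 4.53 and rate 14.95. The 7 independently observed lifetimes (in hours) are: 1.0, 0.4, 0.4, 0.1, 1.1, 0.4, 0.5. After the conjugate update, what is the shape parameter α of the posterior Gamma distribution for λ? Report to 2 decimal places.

With a Gamma(shape α, rate β) prior on the exponential rate λ, the posterior after n observations with total T = Σxᵢ is Gamma(α+n, β+T).
Sum of observations T = 3.9 hours; n = 7.
Posterior: Gamma(4.53+7, 14.95+3.9) = Gamma(11.53, 18.85).
Posterior α = 11.53.

11.53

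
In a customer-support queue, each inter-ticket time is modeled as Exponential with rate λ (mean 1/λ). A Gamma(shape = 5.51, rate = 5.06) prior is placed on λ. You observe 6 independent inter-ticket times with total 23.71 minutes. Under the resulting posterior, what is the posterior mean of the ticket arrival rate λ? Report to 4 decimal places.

0.4001

With a Gamma(shape α, rate β) prior on the exponential rate λ, the posterior after n observations with total T = Σxᵢ is Gamma(α+n, β+T).
Posterior: Gamma(5.51+6, 5.06+23.71) = Gamma(11.51, 28.77).
Posterior mean of λ = α/β = 11.51/28.77 = 0.4001.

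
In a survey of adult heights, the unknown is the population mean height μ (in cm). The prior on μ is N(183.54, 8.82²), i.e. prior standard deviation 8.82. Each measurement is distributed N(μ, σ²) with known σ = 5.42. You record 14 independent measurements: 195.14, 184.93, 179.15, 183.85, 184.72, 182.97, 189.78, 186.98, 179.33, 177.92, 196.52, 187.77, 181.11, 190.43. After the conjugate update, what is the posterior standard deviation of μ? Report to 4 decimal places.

For Normal data with known variance σ², a Normal(μ₀, σ₀²) prior on μ is conjugate. Posterior precision = 1/σ₀² + n/σ²; posterior mean is the precision-weighted average of μ₀ and x̄.
σ₀² = 8.82² = 77.7924, σ² = 5.42² = 29.3764; σ² + n·σ₀² = 29.3764 + 14·77.7924 = 1118.47.
Posterior precision = 1/σ₀² + n/σ² = 1/77.7924 + 14/29.3764 = (σ² + n·σ₀²)/(σ₀²σ²) = 1118.47/(77.7924·29.3764); posterior variance σₙ² = σ₀²σ²/(σ² + n·σ₀²) = 77.7924·29.3764/1118.47 = 2.043202.
Posterior SD = √σₙ² = √(77.7924·29.3764/1118.47) = 1.4294.

1.4294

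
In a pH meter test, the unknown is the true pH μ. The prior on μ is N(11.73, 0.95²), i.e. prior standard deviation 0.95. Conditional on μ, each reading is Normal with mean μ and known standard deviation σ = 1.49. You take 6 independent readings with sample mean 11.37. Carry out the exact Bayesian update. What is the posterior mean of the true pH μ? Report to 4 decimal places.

11.4747

For Normal data with known variance σ², a Normal(μ₀, σ₀²) prior on μ is conjugate. Posterior precision = 1/σ₀² + n/σ²; posterior mean is the precision-weighted average of μ₀ and x̄.
n·x̄ = 6·11.37 = 68.22.
σ₀² = 0.95² = 0.9025, σ² = 1.49² = 2.2201; σ² + n·σ₀² = 2.2201 + 6·0.9025 = 7.6351.
Posterior mean = (μ₀/σ₀² + n·x̄/σ²)/(1/σ₀² + n/σ²) = (σ²·μ₀ + σ₀²·n·x̄)/(σ² + n·σ₀²) = (2.2201·11.73 + 0.9025·68.22)/7.6351 = 87.610323/7.6351 = 11.4747.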